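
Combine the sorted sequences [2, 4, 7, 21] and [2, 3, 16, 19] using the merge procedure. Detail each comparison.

Merging process:

Compare 2 vs 2: take 2 from left. Merged: [2]
Compare 4 vs 2: take 2 from right. Merged: [2, 2]
Compare 4 vs 3: take 3 from right. Merged: [2, 2, 3]
Compare 4 vs 16: take 4 from left. Merged: [2, 2, 3, 4]
Compare 7 vs 16: take 7 from left. Merged: [2, 2, 3, 4, 7]
Compare 21 vs 16: take 16 from right. Merged: [2, 2, 3, 4, 7, 16]
Compare 21 vs 19: take 19 from right. Merged: [2, 2, 3, 4, 7, 16, 19]
Append remaining from left: [21]. Merged: [2, 2, 3, 4, 7, 16, 19, 21]

Final merged array: [2, 2, 3, 4, 7, 16, 19, 21]
Total comparisons: 7

The merged array is [2, 2, 3, 4, 7, 16, 19, 21], requiring 7 comparisons. The merge step runs in O(n) time where n is the total number of elements.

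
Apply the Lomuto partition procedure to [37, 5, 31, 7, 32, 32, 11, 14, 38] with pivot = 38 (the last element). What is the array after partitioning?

Lomuto partition with pivot = 38:

Initial array: [37, 5, 31, 7, 32, 32, 11, 14, 38]

arr[0]=37 <= 38: swap with position 0, array becomes [37, 5, 31, 7, 32, 32, 11, 14, 38]
arr[1]=5 <= 38: swap with position 1, array becomes [37, 5, 31, 7, 32, 32, 11, 14, 38]
arr[2]=31 <= 38: swap with position 2, array becomes [37, 5, 31, 7, 32, 32, 11, 14, 38]
arr[3]=7 <= 38: swap with position 3, array becomes [37, 5, 31, 7, 32, 32, 11, 14, 38]
arr[4]=32 <= 38: swap with position 4, array becomes [37, 5, 31, 7, 32, 32, 11, 14, 38]
arr[5]=32 <= 38: swap with position 5, array becomes [37, 5, 31, 7, 32, 32, 11, 14, 38]
arr[6]=11 <= 38: swap with position 6, array becomes [37, 5, 31, 7, 32, 32, 11, 14, 38]
arr[7]=14 <= 38: swap with position 7, array becomes [37, 5, 31, 7, 32, 32, 11, 14, 38]

Place pivot at position 8: [37, 5, 31, 7, 32, 32, 11, 14, 38]
Pivot position: 8

After partitioning with pivot 38, the array becomes [37, 5, 31, 7, 32, 32, 11, 14, 38]. The pivot is placed at index 8. All elements to the left of the pivot are <= 38, and all elements to the right are > 38.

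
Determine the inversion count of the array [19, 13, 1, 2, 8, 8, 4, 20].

Finding inversions in [19, 13, 1, 2, 8, 8, 4, 20]:

(0, 1): arr[0]=19 > arr[1]=13
(0, 2): arr[0]=19 > arr[2]=1
(0, 3): arr[0]=19 > arr[3]=2
(0, 4): arr[0]=19 > arr[4]=8
(0, 5): arr[0]=19 > arr[5]=8
(0, 6): arr[0]=19 > arr[6]=4
(1, 2): arr[1]=13 > arr[2]=1
(1, 3): arr[1]=13 > arr[3]=2
(1, 4): arr[1]=13 > arr[4]=8
(1, 5): arr[1]=13 > arr[5]=8
(1, 6): arr[1]=13 > arr[6]=4
(4, 6): arr[4]=8 > arr[6]=4
(5, 6): arr[5]=8 > arr[6]=4

Total inversions: 13

The array has 13 inversion(s): (0,1), (0,2), (0,3), (0,4), (0,5), (0,6), (1,2), (1,3), (1,4), (1,5), (1,6), (4,6), (5,6). Each pair (i,j) satisfies i < j and arr[i] > arr[j].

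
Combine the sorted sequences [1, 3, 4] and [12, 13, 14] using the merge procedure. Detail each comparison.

Merging process:

Compare 1 vs 12: take 1 from left. Merged: [1]
Compare 3 vs 12: take 3 from left. Merged: [1, 3]
Compare 4 vs 12: take 4 from left. Merged: [1, 3, 4]
Append remaining from right: [12, 13, 14]. Merged: [1, 3, 4, 12, 13, 14]

Final merged array: [1, 3, 4, 12, 13, 14]
Total comparisons: 3

The merged array is [1, 3, 4, 12, 13, 14], requiring 3 comparisons. The merge step runs in O(n) time where n is the total number of elements.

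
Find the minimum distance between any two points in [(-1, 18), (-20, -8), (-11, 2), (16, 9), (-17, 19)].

Computing all pairwise distances among 5 points:

d((-1, 18), (-20, -8)) = 32.2025
d((-1, 18), (-11, 2)) = 18.868
d((-1, 18), (16, 9)) = 19.2354
d((-1, 18), (-17, 19)) = 16.0312
d((-20, -8), (-11, 2)) = 13.4536 <-- minimum
d((-20, -8), (16, 9)) = 39.8121
d((-20, -8), (-17, 19)) = 27.1662
d((-11, 2), (16, 9)) = 27.8927
d((-11, 2), (-17, 19)) = 18.0278
d((16, 9), (-17, 19)) = 34.4819

Closest pair: (-20, -8) and (-11, 2) with distance 13.4536

The closest pair is (-20, -8) and (-11, 2) with Euclidean distance 13.4536. For 5 points, brute-force pairwise comparison is shown above. For large n, the divide-and-conquer algorithm (sort by x, recurse on halves, check the dividing strip) achieves O(n log n).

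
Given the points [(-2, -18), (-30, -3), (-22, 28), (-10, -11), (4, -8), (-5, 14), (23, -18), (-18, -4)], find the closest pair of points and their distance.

Computing all pairwise distances among 8 points:

d((-2, -18), (-30, -3)) = 31.7648
d((-2, -18), (-22, 28)) = 50.1597
d((-2, -18), (-10, -11)) = 10.6301 <-- minimum
d((-2, -18), (4, -8)) = 11.6619
d((-2, -18), (-5, 14)) = 32.1403
d((-2, -18), (23, -18)) = 25.0
d((-2, -18), (-18, -4)) = 21.2603
d((-30, -3), (-22, 28)) = 32.0156
d((-30, -3), (-10, -11)) = 21.5407
d((-30, -3), (4, -8)) = 34.3657
d((-30, -3), (-5, 14)) = 30.2324
d((-30, -3), (23, -18)) = 55.0818
d((-30, -3), (-18, -4)) = 12.0416
d((-22, 28), (-10, -11)) = 40.8044
d((-22, 28), (4, -8)) = 44.4072
d((-22, 28), (-5, 14)) = 22.0227
d((-22, 28), (23, -18)) = 64.3506
d((-22, 28), (-18, -4)) = 32.249
d((-10, -11), (4, -8)) = 14.3178
d((-10, -11), (-5, 14)) = 25.4951
d((-10, -11), (23, -18)) = 33.7343
d((-10, -11), (-18, -4)) = 10.6301 <-- minimum
d((4, -8), (-5, 14)) = 23.7697
d((4, -8), (23, -18)) = 21.4709
d((4, -8), (-18, -4)) = 22.3607
d((-5, 14), (23, -18)) = 42.5206
d((-5, 14), (-18, -4)) = 22.2036
d((23, -18), (-18, -4)) = 43.3244

Minimum distance: 10.6301 (tie among 2 pairs: (-2, -18) and (-10, -11); (-10, -11) and (-18, -4))

The minimum Euclidean distance is 10.6301. There is a tie: 2 pairs achieve this minimum — (-2, -18) and (-10, -11); (-10, -11) and (-18, -4). Any of these is a valid closest pair. For 8 points, brute-force pairwise comparison is shown above. For large n, the divide-and-conquer algorithm (sort by x, recurse on halves, check the dividing strip) achieves O(n log n).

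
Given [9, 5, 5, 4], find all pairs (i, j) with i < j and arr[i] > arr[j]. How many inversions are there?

Finding inversions in [9, 5, 5, 4]:

(0, 1): arr[0]=9 > arr[1]=5
(0, 2): arr[0]=9 > arr[2]=5
(0, 3): arr[0]=9 > arr[3]=4
(1, 3): arr[1]=5 > arr[3]=4
(2, 3): arr[2]=5 > arr[3]=4

Total inversions: 5

The array has 5 inversion(s): (0,1), (0,2), (0,3), (1,3), (2,3). Each pair (i,j) satisfies i < j and arr[i] > arr[j].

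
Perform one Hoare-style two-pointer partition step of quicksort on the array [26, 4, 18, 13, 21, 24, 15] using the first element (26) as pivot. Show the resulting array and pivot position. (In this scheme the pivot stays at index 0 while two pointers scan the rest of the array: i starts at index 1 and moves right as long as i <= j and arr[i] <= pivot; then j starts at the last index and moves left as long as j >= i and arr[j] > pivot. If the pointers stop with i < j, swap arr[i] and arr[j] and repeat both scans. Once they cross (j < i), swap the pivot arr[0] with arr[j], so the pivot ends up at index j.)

Hoare-style two-pointer partition with pivot = 26:

Initial array: [26, 4, 18, 13, 21, 24, 15]

Pointers start at i = 1, j = 6.
i ends at 7, j ends at 6: the pointers have crossed (j < i), so scanning stops.

Swap pivot arr[0] with arr[6] to place pivot at position 6: [15, 4, 18, 13, 21, 24, 26]
Pivot position: 6

After partitioning with pivot 26, the array becomes [15, 4, 18, 13, 21, 24, 26]. The pivot is placed at index 6. All elements to the left of the pivot are <= 26, and all elements to the right are > 26.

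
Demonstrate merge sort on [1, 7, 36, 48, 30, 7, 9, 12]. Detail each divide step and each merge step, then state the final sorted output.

Merge sort trace:

Split: [1, 7, 36, 48, 30, 7, 9, 12] -> [1, 7, 36, 48] and [30, 7, 9, 12]
  Split: [1, 7, 36, 48] -> [1, 7] and [36, 48]
    Split: [1, 7] -> [1] and [7]
    Merge: [1] + [7] -> [1, 7]
    Split: [36, 48] -> [36] and [48]
    Merge: [36] + [48] -> [36, 48]
  Merge: [1, 7] + [36, 48] -> [1, 7, 36, 48]
  Split: [30, 7, 9, 12] -> [30, 7] and [9, 12]
    Split: [30, 7] -> [30] and [7]
    Merge: [30] + [7] -> [7, 30]
    Split: [9, 12] -> [9] and [12]
    Merge: [9] + [12] -> [9, 12]
  Merge: [7, 30] + [9, 12] -> [7, 9, 12, 30]
Merge: [1, 7, 36, 48] + [7, 9, 12, 30] -> [1, 7, 7, 9, 12, 30, 36, 48]

Final sorted array: [1, 7, 7, 9, 12, 30, 36, 48]

The merge sort proceeds by recursively splitting the array and merging sorted halves.
After all merges, the sorted array is [1, 7, 7, 9, 12, 30, 36, 48].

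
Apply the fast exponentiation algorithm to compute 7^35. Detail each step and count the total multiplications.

Computing 7^35 by squaring (build up from 7^1; each line after the first costs one multiplication):

7^1 = 7
7^2 = (7^1)^2 = 7^2 = 49
7^4 = (7^2)^2 = 49^2 = 2401
7^8 = (7^4)^2 = 2401^2 = 5764801
7^16 = (7^8)^2 = 5764801^2 = 33232930569601
7^17 = 7 * 7^16 = 7 * 33232930569601 = 232630513987207
7^34 = (7^17)^2 = 232630513987207^2 = 54116956037952111668959660849
7^35 = 7 * 7^34 = 7 * 54116956037952111668959660849 = 378818692265664781682717625943

Result: 378818692265664781682717625943
Multiplications needed: 7 (7 lines after 7^1)

7^35 = 378818692265664781682717625943. Using exponentiation by squaring, this requires 7 multiplications. The key idea: if the exponent is even, square the half-power; if odd, multiply by the base once.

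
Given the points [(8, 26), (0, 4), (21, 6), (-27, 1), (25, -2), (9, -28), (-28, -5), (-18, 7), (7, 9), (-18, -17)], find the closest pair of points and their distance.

Computing all pairwise distances among 10 points:

d((8, 26), (0, 4)) = 23.4094
d((8, 26), (21, 6)) = 23.8537
d((8, 26), (-27, 1)) = 43.0116
d((8, 26), (25, -2)) = 32.7567
d((8, 26), (9, -28)) = 54.0093
d((8, 26), (-28, -5)) = 47.5079
d((8, 26), (-18, 7)) = 32.2025
d((8, 26), (7, 9)) = 17.0294
d((8, 26), (-18, -17)) = 50.2494
d((0, 4), (21, 6)) = 21.095
d((0, 4), (-27, 1)) = 27.1662
d((0, 4), (25, -2)) = 25.7099
d((0, 4), (9, -28)) = 33.2415
d((0, 4), (-28, -5)) = 29.4109
d((0, 4), (-18, 7)) = 18.2483
d((0, 4), (7, 9)) = 8.6023
d((0, 4), (-18, -17)) = 27.6586
d((21, 6), (-27, 1)) = 48.2597
d((21, 6), (25, -2)) = 8.9443
d((21, 6), (9, -28)) = 36.0555
d((21, 6), (-28, -5)) = 50.2195
d((21, 6), (-18, 7)) = 39.0128
d((21, 6), (7, 9)) = 14.3178
d((21, 6), (-18, -17)) = 45.2769
d((-27, 1), (25, -2)) = 52.0865
d((-27, 1), (9, -28)) = 46.2277
d((-27, 1), (-28, -5)) = 6.0828 <-- minimum
d((-27, 1), (-18, 7)) = 10.8167
d((-27, 1), (7, 9)) = 34.9285
d((-27, 1), (-18, -17)) = 20.1246
d((25, -2), (9, -28)) = 30.5287
d((25, -2), (-28, -5)) = 53.0848
d((25, -2), (-18, 7)) = 43.9318
d((25, -2), (7, 9)) = 21.095
d((25, -2), (-18, -17)) = 45.5412
d((9, -28), (-28, -5)) = 43.566
d((9, -28), (-18, 7)) = 44.2041
d((9, -28), (7, 9)) = 37.054
d((9, -28), (-18, -17)) = 29.1548
d((-28, -5), (-18, 7)) = 15.6205
d((-28, -5), (7, 9)) = 37.6962
d((-28, -5), (-18, -17)) = 15.6205
d((-18, 7), (7, 9)) = 25.0799
d((-18, 7), (-18, -17)) = 24.0
d((7, 9), (-18, -17)) = 36.0694

Closest pair: (-27, 1) and (-28, -5) with distance 6.0828

The closest pair is (-27, 1) and (-28, -5) with Euclidean distance 6.0828. For 10 points, brute-force pairwise comparison is shown above. For large n, the divide-and-conquer algorithm (sort by x, recurse on halves, check the dividing strip) achieves O(n log n).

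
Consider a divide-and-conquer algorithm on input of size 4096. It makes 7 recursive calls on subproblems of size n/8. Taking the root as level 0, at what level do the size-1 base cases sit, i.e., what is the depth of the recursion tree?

For divide and conquer with division factor 8:

Problem sizes at each level:
Level 0: 4096
Level 1: 512
Level 2: 64
Level 3: 8
Level 4: 1

The root is level 0 and the size-1 base case is level 4 (the tree spans levels 0 through 4, i.e. 5 levels counting the root), so the depth is the number of divisions: log_8(4096) = 4

The recursion tree depth is log_8(4096) = 4. At each level, the problem size is divided by 8, so it takes 4 divisions to reduce to a base case of size 1. The algorithm makes 7 recursive calls at each level.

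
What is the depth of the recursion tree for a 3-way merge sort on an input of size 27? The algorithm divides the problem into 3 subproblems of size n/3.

For divide and conquer with division factor 3:

Problem sizes at each level:
Level 0: 27
Level 1: 9
Level 2: 3
Level 3: 1

The root is level 0 and the size-1 base case is level 3 (the tree spans levels 0 through 3, i.e. 4 levels counting the root), so the depth is the number of divisions: log_3(27) = 3

The recursion tree depth is log_3(27) = 3. At each level, the problem size is divided by 3, so it takes 3 divisions to reduce to a base case of size 1. The algorithm makes 3 recursive calls at each level.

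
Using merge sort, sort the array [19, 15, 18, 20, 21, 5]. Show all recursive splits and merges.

Merge sort trace:

Split: [19, 15, 18, 20, 21, 5] -> [19, 15, 18] and [20, 21, 5]
  Split: [19, 15, 18] -> [19] and [15, 18]
    Split: [15, 18] -> [15] and [18]
    Merge: [15] + [18] -> [15, 18]
  Merge: [19] + [15, 18] -> [15, 18, 19]
  Split: [20, 21, 5] -> [20] and [21, 5]
    Split: [21, 5] -> [21] and [5]
    Merge: [21] + [5] -> [5, 21]
  Merge: [20] + [5, 21] -> [5, 20, 21]
Merge: [15, 18, 19] + [5, 20, 21] -> [5, 15, 18, 19, 20, 21]

Final sorted array: [5, 15, 18, 19, 20, 21]

The merge sort proceeds by recursively splitting the array and merging sorted halves.
After all merges, the sorted array is [5, 15, 18, 19, 20, 21].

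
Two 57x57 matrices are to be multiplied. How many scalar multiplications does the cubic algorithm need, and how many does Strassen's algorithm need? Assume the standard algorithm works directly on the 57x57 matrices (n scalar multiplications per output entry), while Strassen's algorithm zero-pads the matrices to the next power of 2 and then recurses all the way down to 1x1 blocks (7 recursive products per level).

Matrix multiplication for 57x57 matrices:

Strassen's algorithm requires power-of-2 dimensions. Pad 57x57 to 64x64 (next power of 2).

Standard algorithm: 57^3 = 185193 multiplications
Strassen's algorithm: 7^(log2(64)) = 7^6 = 117649 multiplications
Savings: 185193 - 117649 = 67544 multiplications

Standard: 185193 multiplications (57^3). Strassen: 117649 multiplications (7^6, after padding to 64x64). Strassen reduces 8 recursive multiplications to 7 at each level.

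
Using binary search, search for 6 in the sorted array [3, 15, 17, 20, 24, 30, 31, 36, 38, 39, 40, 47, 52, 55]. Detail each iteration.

Binary search for 6 in [3, 15, 17, 20, 24, 30, 31, 36, 38, 39, 40, 47, 52, 55]:

lo=0, hi=13, mid=6, arr[mid]=31 -> 31 > 6, search left half
lo=0, hi=5, mid=2, arr[mid]=17 -> 17 > 6, search left half
lo=0, hi=1, mid=0, arr[mid]=3 -> 3 < 6, search right half
lo=1, hi=1, mid=1, arr[mid]=15 -> 15 > 6, search left half
lo=1 > hi=0, target 6 not found

Binary search determines that 6 is not in the array after 4 comparisons. The search space was exhausted without finding the target.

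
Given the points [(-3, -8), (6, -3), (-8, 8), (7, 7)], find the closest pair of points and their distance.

Computing all pairwise distances among 4 points:

d((-3, -8), (6, -3)) = 10.2956
d((-3, -8), (-8, 8)) = 16.7631
d((-3, -8), (7, 7)) = 18.0278
d((6, -3), (-8, 8)) = 17.8045
d((6, -3), (7, 7)) = 10.0499 <-- minimum
d((-8, 8), (7, 7)) = 15.0333

Closest pair: (6, -3) and (7, 7) with distance 10.0499

The closest pair is (6, -3) and (7, 7) with Euclidean distance 10.0499. For 4 points, brute-force pairwise comparison is shown above. For large n, the divide-and-conquer algorithm (sort by x, recurse on halves, check the dividing strip) achieves O(n log n).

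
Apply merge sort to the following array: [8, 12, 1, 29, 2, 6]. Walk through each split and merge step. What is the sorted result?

Merge sort trace:

Split: [8, 12, 1, 29, 2, 6] -> [8, 12, 1] and [29, 2, 6]
  Split: [8, 12, 1] -> [8] and [12, 1]
    Split: [12, 1] -> [12] and [1]
    Merge: [12] + [1] -> [1, 12]
  Merge: [8] + [1, 12] -> [1, 8, 12]
  Split: [29, 2, 6] -> [29] and [2, 6]
    Split: [2, 6] -> [2] and [6]
    Merge: [2] + [6] -> [2, 6]
  Merge: [29] + [2, 6] -> [2, 6, 29]
Merge: [1, 8, 12] + [2, 6, 29] -> [1, 2, 6, 8, 12, 29]

Final sorted array: [1, 2, 6, 8, 12, 29]

The merge sort proceeds by recursively splitting the array and merging sorted halves.
After all merges, the sorted array is [1, 2, 6, 8, 12, 29].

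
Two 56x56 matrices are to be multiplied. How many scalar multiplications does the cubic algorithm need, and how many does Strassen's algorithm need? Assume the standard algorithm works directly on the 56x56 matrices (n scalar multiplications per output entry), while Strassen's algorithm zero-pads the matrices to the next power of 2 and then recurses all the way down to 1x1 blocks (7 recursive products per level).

Matrix multiplication for 56x56 matrices:

Strassen's algorithm requires power-of-2 dimensions. Pad 56x56 to 64x64 (next power of 2).

Standard algorithm: 56^3 = 175616 multiplications
Strassen's algorithm: 7^(log2(64)) = 7^6 = 117649 multiplications
Savings: 175616 - 117649 = 57967 multiplications

Standard: 175616 multiplications (56^3). Strassen: 117649 multiplications (7^6, after padding to 64x64). Strassen reduces 8 recursive multiplications to 7 at each level.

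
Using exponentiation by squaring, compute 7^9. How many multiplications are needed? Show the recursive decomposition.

Computing 7^9 by squaring (build up from 7^1; each line after the first costs one multiplication):

7^1 = 7
7^2 = (7^1)^2 = 7^2 = 49
7^4 = (7^2)^2 = 49^2 = 2401
7^8 = (7^4)^2 = 2401^2 = 5764801
7^9 = 7 * 7^8 = 7 * 5764801 = 40353607

Result: 40353607
Multiplications needed: 4 (4 lines after 7^1)

7^9 = 40353607. Using exponentiation by squaring, this requires 4 multiplications. The key idea: if the exponent is even, square the half-power; if odd, multiply by the base once.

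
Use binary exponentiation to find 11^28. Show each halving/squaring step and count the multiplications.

Computing 11^28 by squaring (build up from 11^1; each line after the first costs one multiplication):

11^1 = 11
11^2 = (11^1)^2 = 11^2 = 121
11^3 = 11 * 11^2 = 11 * 121 = 1331
11^6 = (11^3)^2 = 1331^2 = 1771561
11^7 = 11 * 11^6 = 11 * 1771561 = 19487171
11^14 = (11^7)^2 = 19487171^2 = 379749833583241
11^28 = (11^14)^2 = 379749833583241^2 = 144209936106499234037676064081

Result: 144209936106499234037676064081
Multiplications needed: 6 (6 lines after 11^1)

11^28 = 144209936106499234037676064081. Using exponentiation by squaring, this requires 6 multiplications. The key idea: if the exponent is even, square the half-power; if odd, multiply by the base once.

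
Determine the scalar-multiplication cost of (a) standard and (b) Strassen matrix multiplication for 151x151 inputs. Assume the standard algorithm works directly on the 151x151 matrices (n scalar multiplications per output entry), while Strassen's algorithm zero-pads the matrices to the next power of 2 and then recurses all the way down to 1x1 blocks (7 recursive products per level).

Matrix multiplication for 151x151 matrices:

Strassen's algorithm requires power-of-2 dimensions. Pad 151x151 to 256x256 (next power of 2).

Standard algorithm: 151^3 = 3442951 multiplications
Strassen's algorithm: 7^(log2(256)) = 7^8 = 5764801 multiplications
Difference: 3442951 - 5764801 = -2321850 (Strassen uses MORE here due to padding overhead — for small or just-over-power-of-2 n, padding can outweigh the per-level savings)

Standard: 3442951 multiplications (151^3). Strassen: 5764801 multiplications (7^8, after padding to 256x256). Strassen reduces 8 recursive multiplications to 7 at each level.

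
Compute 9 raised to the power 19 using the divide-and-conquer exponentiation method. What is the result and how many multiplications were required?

Computing 9^19 by squaring (build up from 9^1; each line after the first costs one multiplication):

9^1 = 9
9^2 = (9^1)^2 = 9^2 = 81
9^4 = (9^2)^2 = 81^2 = 6561
9^8 = (9^4)^2 = 6561^2 = 43046721
9^9 = 9 * 9^8 = 9 * 43046721 = 387420489
9^18 = (9^9)^2 = 387420489^2 = 150094635296999121
9^19 = 9 * 9^18 = 9 * 150094635296999121 = 1350851717672992089

Result: 1350851717672992089
Multiplications needed: 6 (6 lines after 9^1)

9^19 = 1350851717672992089. Using exponentiation by squaring, this requires 6 multiplications. The key idea: if the exponent is even, square the half-power; if odd, multiply by the base once.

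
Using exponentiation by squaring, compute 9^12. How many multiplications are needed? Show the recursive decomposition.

Computing 9^12 by squaring (build up from 9^1; each line after the first costs one multiplication):

9^1 = 9
9^2 = (9^1)^2 = 9^2 = 81
9^3 = 9 * 9^2 = 9 * 81 = 729
9^6 = (9^3)^2 = 729^2 = 531441
9^12 = (9^6)^2 = 531441^2 = 282429536481

Result: 282429536481
Multiplications needed: 4 (4 lines after 9^1)

9^12 = 282429536481. Using exponentiation by squaring, this requires 4 multiplications. The key idea: if the exponent is even, square the half-power; if odd, multiply by the base once.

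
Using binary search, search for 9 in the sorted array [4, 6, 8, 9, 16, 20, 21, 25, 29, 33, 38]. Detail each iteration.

Binary search for 9 in [4, 6, 8, 9, 16, 20, 21, 25, 29, 33, 38]:

lo=0, hi=10, mid=5, arr[mid]=20 -> 20 > 9, search left half
lo=0, hi=4, mid=2, arr[mid]=8 -> 8 < 9, search right half
lo=3, hi=4, mid=3, arr[mid]=9 -> Found target at index 3!

Binary search finds 9 at index 3 after 3 comparisons. The search repeatedly halves the search space by comparing with the middle element.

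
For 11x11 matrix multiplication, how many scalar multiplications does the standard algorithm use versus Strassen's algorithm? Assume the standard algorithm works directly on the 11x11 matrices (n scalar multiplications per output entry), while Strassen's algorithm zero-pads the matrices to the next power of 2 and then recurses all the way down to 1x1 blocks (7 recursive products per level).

Matrix multiplication for 11x11 matrices:

Strassen's algorithm requires power-of-2 dimensions. Pad 11x11 to 16x16 (next power of 2).

Standard algorithm: 11^3 = 1331 multiplications
Strassen's algorithm: 7^(log2(16)) = 7^4 = 2401 multiplications
Difference: 1331 - 2401 = -1070 (Strassen uses MORE here due to padding overhead — for small or just-over-power-of-2 n, padding can outweigh the per-level savings)

Standard: 1331 multiplications (11^3). Strassen: 2401 multiplications (7^4, after padding to 16x16). Strassen reduces 8 recursive multiplications to 7 at each level.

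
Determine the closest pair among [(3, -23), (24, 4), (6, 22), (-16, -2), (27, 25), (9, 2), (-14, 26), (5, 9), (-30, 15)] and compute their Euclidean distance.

Computing all pairwise distances among 9 points:

d((3, -23), (24, 4)) = 34.2053
d((3, -23), (6, 22)) = 45.0999
d((3, -23), (-16, -2)) = 28.3196
d((3, -23), (27, 25)) = 53.6656
d((3, -23), (9, 2)) = 25.7099
d((3, -23), (-14, 26)) = 51.8652
d((3, -23), (5, 9)) = 32.0624
d((3, -23), (-30, 15)) = 50.3289
d((24, 4), (6, 22)) = 25.4558
d((24, 4), (-16, -2)) = 40.4475
d((24, 4), (27, 25)) = 21.2132
d((24, 4), (9, 2)) = 15.1327
d((24, 4), (-14, 26)) = 43.909
d((24, 4), (5, 9)) = 19.6469
d((24, 4), (-30, 15)) = 55.109
d((6, 22), (-16, -2)) = 32.5576
d((6, 22), (27, 25)) = 21.2132
d((6, 22), (9, 2)) = 20.2237
d((6, 22), (-14, 26)) = 20.3961
d((6, 22), (5, 9)) = 13.0384
d((6, 22), (-30, 15)) = 36.6742
d((-16, -2), (27, 25)) = 50.774
d((-16, -2), (9, 2)) = 25.318
d((-16, -2), (-14, 26)) = 28.0713
d((-16, -2), (5, 9)) = 23.7065
d((-16, -2), (-30, 15)) = 22.0227
d((27, 25), (9, 2)) = 29.2062
d((27, 25), (-14, 26)) = 41.0122
d((27, 25), (5, 9)) = 27.2029
d((27, 25), (-30, 15)) = 57.8705
d((9, 2), (-14, 26)) = 33.2415
d((9, 2), (5, 9)) = 8.0623 <-- minimum
d((9, 2), (-30, 15)) = 41.1096
d((-14, 26), (5, 9)) = 25.4951
d((-14, 26), (-30, 15)) = 19.4165
d((5, 9), (-30, 15)) = 35.5106

Closest pair: (9, 2) and (5, 9) with distance 8.0623

The closest pair is (9, 2) and (5, 9) with Euclidean distance 8.0623. For 9 points, brute-force pairwise comparison is shown above. For large n, the divide-and-conquer algorithm (sort by x, recurse on halves, check the dividing strip) achieves O(n log n).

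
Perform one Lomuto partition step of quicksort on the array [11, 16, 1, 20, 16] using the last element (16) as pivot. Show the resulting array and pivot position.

Lomuto partition with pivot = 16:

Initial array: [11, 16, 1, 20, 16]

arr[0]=11 <= 16: swap with position 0, array becomes [11, 16, 1, 20, 16]
arr[1]=16 <= 16: swap with position 1, array becomes [11, 16, 1, 20, 16]
arr[2]=1 <= 16: swap with position 2, array becomes [11, 16, 1, 20, 16]
arr[3]=20 > 16: no swap

Place pivot at position 3: [11, 16, 1, 16, 20]
Pivot position: 3

After partitioning with pivot 16, the array becomes [11, 16, 1, 16, 20]. The pivot is placed at index 3. All elements to the left of the pivot are <= 16, and all elements to the right are > 16.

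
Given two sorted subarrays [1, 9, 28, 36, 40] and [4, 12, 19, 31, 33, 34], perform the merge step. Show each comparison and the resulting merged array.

Merging process:

Compare 1 vs 4: take 1 from left. Merged: [1]
Compare 9 vs 4: take 4 from right. Merged: [1, 4]
Compare 9 vs 12: take 9 from left. Merged: [1, 4, 9]
Compare 28 vs 12: take 12 from right. Merged: [1, 4, 9, 12]
Compare 28 vs 19: take 19 from right. Merged: [1, 4, 9, 12, 19]
Compare 28 vs 31: take 28 from left. Merged: [1, 4, 9, 12, 19, 28]
Compare 36 vs 31: take 31 from right. Merged: [1, 4, 9, 12, 19, 28, 31]
Compare 36 vs 33: take 33 from right. Merged: [1, 4, 9, 12, 19, 28, 31, 33]
Compare 36 vs 34: take 34 from right. Merged: [1, 4, 9, 12, 19, 28, 31, 33, 34]
Append remaining from left: [36, 40]. Merged: [1, 4, 9, 12, 19, 28, 31, 33, 34, 36, 40]

Final merged array: [1, 4, 9, 12, 19, 28, 31, 33, 34, 36, 40]
Total comparisons: 9

The merged array is [1, 4, 9, 12, 19, 28, 31, 33, 34, 36, 40], requiring 9 comparisons. The merge step runs in O(n) time where n is the total number of elements.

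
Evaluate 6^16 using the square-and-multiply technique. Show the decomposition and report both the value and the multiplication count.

Computing 6^16 by squaring (build up from 6^1; each line after the first costs one multiplication):

6^1 = 6
6^2 = (6^1)^2 = 6^2 = 36
6^4 = (6^2)^2 = 36^2 = 1296
6^8 = (6^4)^2 = 1296^2 = 1679616
6^16 = (6^8)^2 = 1679616^2 = 2821109907456

Result: 2821109907456
Multiplications needed: 4 (4 lines after 6^1)

6^16 = 2821109907456. Using exponentiation by squaring, this requires 4 multiplications. The key idea: if the exponent is even, square the half-power; if odd, multiply by the base once.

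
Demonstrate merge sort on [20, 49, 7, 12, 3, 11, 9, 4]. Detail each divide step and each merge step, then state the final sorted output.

Merge sort trace:

Split: [20, 49, 7, 12, 3, 11, 9, 4] -> [20, 49, 7, 12] and [3, 11, 9, 4]
  Split: [20, 49, 7, 12] -> [20, 49] and [7, 12]
    Split: [20, 49] -> [20] and [49]
    Merge: [20] + [49] -> [20, 49]
    Split: [7, 12] -> [7] and [12]
    Merge: [7] + [12] -> [7, 12]
  Merge: [20, 49] + [7, 12] -> [7, 12, 20, 49]
  Split: [3, 11, 9, 4] -> [3, 11] and [9, 4]
    Split: [3, 11] -> [3] and [11]
    Merge: [3] + [11] -> [3, 11]
    Split: [9, 4] -> [9] and [4]
    Merge: [9] + [4] -> [4, 9]
  Merge: [3, 11] + [4, 9] -> [3, 4, 9, 11]
Merge: [7, 12, 20, 49] + [3, 4, 9, 11] -> [3, 4, 7, 9, 11, 12, 20, 49]

Final sorted array: [3, 4, 7, 9, 11, 12, 20, 49]

The merge sort proceeds by recursively splitting the array and merging sorted halves.
After all merges, the sorted array is [3, 4, 7, 9, 11, 12, 20, 49].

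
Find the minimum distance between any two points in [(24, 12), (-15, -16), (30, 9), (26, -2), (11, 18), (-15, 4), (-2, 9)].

Computing all pairwise distances among 7 points:

d((24, 12), (-15, -16)) = 48.0104
d((24, 12), (30, 9)) = 6.7082 <-- minimum
d((24, 12), (26, -2)) = 14.1421
d((24, 12), (11, 18)) = 14.3178
d((24, 12), (-15, 4)) = 39.8121
d((24, 12), (-2, 9)) = 26.1725
d((-15, -16), (30, 9)) = 51.4782
d((-15, -16), (26, -2)) = 43.3244
d((-15, -16), (11, 18)) = 42.8019
d((-15, -16), (-15, 4)) = 20.0
d((-15, -16), (-2, 9)) = 28.178
d((30, 9), (26, -2)) = 11.7047
d((30, 9), (11, 18)) = 21.0238
d((30, 9), (-15, 4)) = 45.2769
d((30, 9), (-2, 9)) = 32.0
d((26, -2), (11, 18)) = 25.0
d((26, -2), (-15, 4)) = 41.4367
d((26, -2), (-2, 9)) = 30.0832
d((11, 18), (-15, 4)) = 29.5296
d((11, 18), (-2, 9)) = 15.8114
d((-15, 4), (-2, 9)) = 13.9284

Closest pair: (24, 12) and (30, 9) with distance 6.7082

The closest pair is (24, 12) and (30, 9) with Euclidean distance 6.7082. For 7 points, brute-force pairwise comparison is shown above. For large n, the divide-and-conquer algorithm (sort by x, recurse on halves, check the dividing strip) achieves O(n log n).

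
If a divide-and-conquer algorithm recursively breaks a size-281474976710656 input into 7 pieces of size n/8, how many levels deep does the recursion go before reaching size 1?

For divide and conquer with division factor 8:

Problem sizes at each level:
Level 0: 281474976710656
Level 1: 35184372088832
Level 2: 4398046511104
Level 3: 549755813888
Level 4: 68719476736
Level 5: 8589934592
Level 6: 1073741824
Level 7: 134217728
Level 8: 16777216
Level 9: 2097152
Level 10: 262144
Level 11: 32768
Level 12: 4096
Level 13: 512
Level 14: 64
Level 15: 8
Level 16: 1

The root is level 0 and the size-1 base case is level 16 (the tree spans levels 0 through 16, i.e. 17 levels counting the root), so the depth is the number of divisions: log_8(281474976710656) = 16

The recursion tree depth is log_8(281474976710656) = 16. At each level, the problem size is divided by 8, so it takes 16 divisions to reduce to a base case of size 1. The algorithm makes 7 recursive calls at each level.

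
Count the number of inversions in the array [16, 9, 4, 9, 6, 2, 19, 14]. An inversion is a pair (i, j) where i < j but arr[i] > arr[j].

Finding inversions in [16, 9, 4, 9, 6, 2, 19, 14]:

(0, 1): arr[0]=16 > arr[1]=9
(0, 2): arr[0]=16 > arr[2]=4
(0, 3): arr[0]=16 > arr[3]=9
(0, 4): arr[0]=16 > arr[4]=6
(0, 5): arr[0]=16 > arr[5]=2
(0, 7): arr[0]=16 > arr[7]=14
(1, 2): arr[1]=9 > arr[2]=4
(1, 4): arr[1]=9 > arr[4]=6
(1, 5): arr[1]=9 > arr[5]=2
(2, 5): arr[2]=4 > arr[5]=2
(3, 4): arr[3]=9 > arr[4]=6
(3, 5): arr[3]=9 > arr[5]=2
(4, 5): arr[4]=6 > arr[5]=2
(6, 7): arr[6]=19 > arr[7]=14

Total inversions: 14

The array has 14 inversion(s): (0,1), (0,2), (0,3), (0,4), (0,5), (0,7), (1,2), (1,4), (1,5), (2,5), (3,4), (3,5), (4,5), (6,7). Each pair (i,j) satisfies i < j and arr[i] > arr[j].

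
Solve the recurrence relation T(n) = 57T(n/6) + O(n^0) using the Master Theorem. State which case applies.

Master Theorem for T(n) = 57T(n/6) + O(n^0):

a = 57, b = 6, c = 0
log_b(a) = log_6(57) = 2.2565

Case 1: c = 0 < log_6(57) = 2.2565
T(n) = O(n^(log_6 57))

For T(n) = 57T(n/6) + O(n^0): log_6(57) = 2.2565. This is Case 1 of the Master Theorem (c < log_b(a), work dominated by leaves), giving O(n^(log_6 57)).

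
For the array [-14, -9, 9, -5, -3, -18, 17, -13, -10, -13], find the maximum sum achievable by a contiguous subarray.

Using Kadane's algorithm on [-14, -9, 9, -5, -3, -18, 17, -13, -10, -13]:

Scanning through the array:
Position 1 (value -9): max_ending_here = -9, max_so_far = -9
Position 2 (value 9): max_ending_here = 9, max_so_far = 9
Position 3 (value -5): max_ending_here = 4, max_so_far = 9
Position 4 (value -3): max_ending_here = 1, max_so_far = 9
Position 5 (value -18): max_ending_here = -17, max_so_far = 9
Position 6 (value 17): max_ending_here = 17, max_so_far = 17
Position 7 (value -13): max_ending_here = 4, max_so_far = 17
Position 8 (value -10): max_ending_here = -6, max_so_far = 17
Position 9 (value -13): max_ending_here = -13, max_so_far = 17

Maximum subarray: [17]
Maximum sum: 17

The maximum subarray is [17] with sum 17. This subarray runs from index 6 to index 6.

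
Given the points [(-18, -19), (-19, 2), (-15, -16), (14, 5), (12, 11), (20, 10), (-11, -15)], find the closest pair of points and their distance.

Computing all pairwise distances among 7 points:

d((-18, -19), (-19, 2)) = 21.0238
d((-18, -19), (-15, -16)) = 4.2426
d((-18, -19), (14, 5)) = 40.0
d((-18, -19), (12, 11)) = 42.4264
d((-18, -19), (20, 10)) = 47.8017
d((-18, -19), (-11, -15)) = 8.0623
d((-19, 2), (-15, -16)) = 18.4391
d((-19, 2), (14, 5)) = 33.1361
d((-19, 2), (12, 11)) = 32.28
d((-19, 2), (20, 10)) = 39.8121
d((-19, 2), (-11, -15)) = 18.7883
d((-15, -16), (14, 5)) = 35.805
d((-15, -16), (12, 11)) = 38.1838
d((-15, -16), (20, 10)) = 43.6005
d((-15, -16), (-11, -15)) = 4.1231 <-- minimum
d((14, 5), (12, 11)) = 6.3246
d((14, 5), (20, 10)) = 7.8102
d((14, 5), (-11, -15)) = 32.0156
d((12, 11), (20, 10)) = 8.0623
d((12, 11), (-11, -15)) = 34.7131
d((20, 10), (-11, -15)) = 39.8246

Closest pair: (-15, -16) and (-11, -15) with distance 4.1231

The closest pair is (-15, -16) and (-11, -15) with Euclidean distance 4.1231. For 7 points, brute-force pairwise comparison is shown above. For large n, the divide-and-conquer algorithm (sort by x, recurse on halves, check the dividing strip) achieves O(n log n).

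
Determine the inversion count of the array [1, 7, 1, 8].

Finding inversions in [1, 7, 1, 8]:

(1, 2): arr[1]=7 > arr[2]=1

Total inversions: 1

The array has 1 inversion(s): (1,2). Each pair (i,j) satisfies i < j and arr[i] > arr[j].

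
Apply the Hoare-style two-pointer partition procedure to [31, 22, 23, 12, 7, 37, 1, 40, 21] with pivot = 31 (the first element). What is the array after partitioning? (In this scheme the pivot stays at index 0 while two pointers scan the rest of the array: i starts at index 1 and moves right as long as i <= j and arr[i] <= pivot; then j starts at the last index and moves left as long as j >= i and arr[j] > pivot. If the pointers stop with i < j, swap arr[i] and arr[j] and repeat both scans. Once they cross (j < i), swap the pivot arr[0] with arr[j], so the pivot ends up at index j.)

Hoare-style two-pointer partition with pivot = 31:

Initial array: [31, 22, 23, 12, 7, 37, 1, 40, 21]

Pointers start at i = 1, j = 8.
i stops at index 5 (arr[5]=37 > 31), j stops at index 8 (arr[8]=21 <= 31): swap arr[5] and arr[8], array becomes [31, 22, 23, 12, 7, 21, 1, 40, 37]
i ends at 7, j ends at 6: the pointers have crossed (j < i), so scanning stops.

Swap pivot arr[0] with arr[6] to place pivot at position 6: [1, 22, 23, 12, 7, 21, 31, 40, 37]
Pivot position: 6

After partitioning with pivot 31, the array becomes [1, 22, 23, 12, 7, 21, 31, 40, 37]. The pivot is placed at index 6. All elements to the left of the pivot are <= 31, and all elements to the right are > 31.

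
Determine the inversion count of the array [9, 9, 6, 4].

Finding inversions in [9, 9, 6, 4]:

(0, 2): arr[0]=9 > arr[2]=6
(0, 3): arr[0]=9 > arr[3]=4
(1, 2): arr[1]=9 > arr[2]=6
(1, 3): arr[1]=9 > arr[3]=4
(2, 3): arr[2]=6 > arr[3]=4

Total inversions: 5

The array has 5 inversion(s): (0,2), (0,3), (1,2), (1,3), (2,3). Each pair (i,j) satisfies i < j and arr[i] > arr[j].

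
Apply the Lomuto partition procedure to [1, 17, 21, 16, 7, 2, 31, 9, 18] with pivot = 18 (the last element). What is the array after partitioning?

Lomuto partition with pivot = 18:

Initial array: [1, 17, 21, 16, 7, 2, 31, 9, 18]

arr[0]=1 <= 18: swap with position 0, array becomes [1, 17, 21, 16, 7, 2, 31, 9, 18]
arr[1]=17 <= 18: swap with position 1, array becomes [1, 17, 21, 16, 7, 2, 31, 9, 18]
arr[2]=21 > 18: no swap
arr[3]=16 <= 18: swap with position 2, array becomes [1, 17, 16, 21, 7, 2, 31, 9, 18]
arr[4]=7 <= 18: swap with position 3, array becomes [1, 17, 16, 7, 21, 2, 31, 9, 18]
arr[5]=2 <= 18: swap with position 4, array becomes [1, 17, 16, 7, 2, 21, 31, 9, 18]
arr[6]=31 > 18: no swap
arr[7]=9 <= 18: swap with position 5, array becomes [1, 17, 16, 7, 2, 9, 31, 21, 18]

Place pivot at position 6: [1, 17, 16, 7, 2, 9, 18, 21, 31]
Pivot position: 6

After partitioning with pivot 18, the array becomes [1, 17, 16, 7, 2, 9, 18, 21, 31]. The pivot is placed at index 6. All elements to the left of the pivot are <= 18, and all elements to the right are > 18.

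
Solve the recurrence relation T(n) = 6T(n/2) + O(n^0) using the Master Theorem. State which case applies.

Master Theorem for T(n) = 6T(n/2) + O(n^0):

a = 6, b = 2, c = 0
log_b(a) = log_2(6) = 2.5850

Case 1: c = 0 < log_2(6) = 2.5850
T(n) = O(n^(log_2 6))

For T(n) = 6T(n/2) + O(n^0): log_2(6) = 2.5850. This is Case 1 of the Master Theorem (c < log_b(a), work dominated by leaves), giving O(n^(log_2 6)).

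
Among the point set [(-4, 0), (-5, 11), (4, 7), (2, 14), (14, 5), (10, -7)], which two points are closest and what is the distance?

Computing all pairwise distances among 6 points:

d((-4, 0), (-5, 11)) = 11.0454
d((-4, 0), (4, 7)) = 10.6301
d((-4, 0), (2, 14)) = 15.2315
d((-4, 0), (14, 5)) = 18.6815
d((-4, 0), (10, -7)) = 15.6525
d((-5, 11), (4, 7)) = 9.8489
d((-5, 11), (2, 14)) = 7.6158
d((-5, 11), (14, 5)) = 19.9249
d((-5, 11), (10, -7)) = 23.4307
d((4, 7), (2, 14)) = 7.2801 <-- minimum
d((4, 7), (14, 5)) = 10.198
d((4, 7), (10, -7)) = 15.2315
d((2, 14), (14, 5)) = 15.0
d((2, 14), (10, -7)) = 22.4722
d((14, 5), (10, -7)) = 12.6491

Closest pair: (4, 7) and (2, 14) with distance 7.2801

The closest pair is (4, 7) and (2, 14) with Euclidean distance 7.2801. For 6 points, brute-force pairwise comparison is shown above. For large n, the divide-and-conquer algorithm (sort by x, recurse on halves, check the dividing strip) achieves O(n log n).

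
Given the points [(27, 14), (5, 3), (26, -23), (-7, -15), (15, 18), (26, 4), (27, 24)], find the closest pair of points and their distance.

Computing all pairwise distances among 7 points:

d((27, 14), (5, 3)) = 24.5967
d((27, 14), (26, -23)) = 37.0135
d((27, 14), (-7, -15)) = 44.6878
d((27, 14), (15, 18)) = 12.6491
d((27, 14), (26, 4)) = 10.0499
d((27, 14), (27, 24)) = 10.0 <-- minimum
d((5, 3), (26, -23)) = 33.4215
d((5, 3), (-7, -15)) = 21.6333
d((5, 3), (15, 18)) = 18.0278
d((5, 3), (26, 4)) = 21.0238
d((5, 3), (27, 24)) = 30.4138
d((26, -23), (-7, -15)) = 33.9559
d((26, -23), (15, 18)) = 42.45
d((26, -23), (26, 4)) = 27.0
d((26, -23), (27, 24)) = 47.0106
d((-7, -15), (15, 18)) = 39.6611
d((-7, -15), (26, 4)) = 38.0789
d((-7, -15), (27, 24)) = 51.7397
d((15, 18), (26, 4)) = 17.8045
d((15, 18), (27, 24)) = 13.4164
d((26, 4), (27, 24)) = 20.025

Closest pair: (27, 14) and (27, 24) with distance 10.0

The closest pair is (27, 14) and (27, 24) with Euclidean distance 10.0. For 7 points, brute-force pairwise comparison is shown above. For large n, the divide-and-conquer algorithm (sort by x, recurse on halves, check the dividing strip) achieves O(n log n).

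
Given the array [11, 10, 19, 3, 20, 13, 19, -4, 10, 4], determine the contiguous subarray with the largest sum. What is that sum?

Using Kadane's algorithm on [11, 10, 19, 3, 20, 13, 19, -4, 10, 4]:

Scanning through the array:
Position 1 (value 10): max_ending_here = 21, max_so_far = 21
Position 2 (value 19): max_ending_here = 40, max_so_far = 40
Position 3 (value 3): max_ending_here = 43, max_so_far = 43
Position 4 (value 20): max_ending_here = 63, max_so_far = 63
Position 5 (value 13): max_ending_here = 76, max_so_far = 76
Position 6 (value 19): max_ending_here = 95, max_so_far = 95
Position 7 (value -4): max_ending_here = 91, max_so_far = 95
Position 8 (value 10): max_ending_here = 101, max_so_far = 101
Position 9 (value 4): max_ending_here = 105, max_so_far = 105

Maximum subarray: [11, 10, 19, 3, 20, 13, 19, -4, 10, 4]
Maximum sum: 105

The maximum subarray is [11, 10, 19, 3, 20, 13, 19, -4, 10, 4] with sum 105. This subarray runs from index 0 to index 9.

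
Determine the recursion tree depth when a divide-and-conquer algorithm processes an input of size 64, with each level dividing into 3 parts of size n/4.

For divide and conquer with division factor 4:

Problem sizes at each level:
Level 0: 64
Level 1: 16
Level 2: 4
Level 3: 1

The root is level 0 and the size-1 base case is level 3 (the tree spans levels 0 through 3, i.e. 4 levels counting the root), so the depth is the number of divisions: log_4(64) = 3

The recursion tree depth is log_4(64) = 3. At each level, the problem size is divided by 4, so it takes 3 divisions to reduce to a base case of size 1. The algorithm makes 3 recursive calls at each level.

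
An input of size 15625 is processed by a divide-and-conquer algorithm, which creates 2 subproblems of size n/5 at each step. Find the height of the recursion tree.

For divide and conquer with division factor 5:

Problem sizes at each level:
Level 0: 15625
Level 1: 3125
Level 2: 625
Level 3: 125
Level 4: 25
Level 5: 5
Level 6: 1

The root is level 0 and the size-1 base case is level 6 (the tree spans levels 0 through 6, i.e. 7 levels counting the root), so the depth is the number of divisions: log_5(15625) = 6

The recursion tree depth is log_5(15625) = 6. At each level, the problem size is divided by 5, so it takes 6 divisions to reduce to a base case of size 1. The algorithm makes 2 recursive calls at each level.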